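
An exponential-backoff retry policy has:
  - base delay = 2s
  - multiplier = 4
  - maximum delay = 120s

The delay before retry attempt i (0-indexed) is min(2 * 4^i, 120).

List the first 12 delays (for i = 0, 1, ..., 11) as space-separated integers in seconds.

Answer: 2 8 32 120 120 120 120 120 120 120 120 120

Derivation:
Computing each delay:
  i=0: min(2*4^0, 120) = 2
  i=1: min(2*4^1, 120) = 8
  i=2: min(2*4^2, 120) = 32
  i=3: min(2*4^3, 120) = 120
  i=4: min(2*4^4, 120) = 120
  i=5: min(2*4^5, 120) = 120
  i=6: min(2*4^6, 120) = 120
  i=7: min(2*4^7, 120) = 120
  i=8: min(2*4^8, 120) = 120
  i=9: min(2*4^9, 120) = 120
  i=10: min(2*4^10, 120) = 120
  i=11: min(2*4^11, 120) = 120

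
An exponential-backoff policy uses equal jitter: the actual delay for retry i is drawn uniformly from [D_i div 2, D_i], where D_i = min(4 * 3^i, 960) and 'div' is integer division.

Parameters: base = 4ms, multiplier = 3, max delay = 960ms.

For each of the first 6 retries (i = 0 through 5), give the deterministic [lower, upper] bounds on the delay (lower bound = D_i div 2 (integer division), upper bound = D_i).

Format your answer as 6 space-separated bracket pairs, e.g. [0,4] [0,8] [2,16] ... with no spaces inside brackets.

Computing bounds per retry:
  i=0: D_i=min(4*3^0,960)=4, bounds=[2,4]
  i=1: D_i=min(4*3^1,960)=12, bounds=[6,12]
  i=2: D_i=min(4*3^2,960)=36, bounds=[18,36]
  i=3: D_i=min(4*3^3,960)=108, bounds=[54,108]
  i=4: D_i=min(4*3^4,960)=324, bounds=[162,324]
  i=5: D_i=min(4*3^5,960)=960, bounds=[480,960]

Answer: [2,4] [6,12] [18,36] [54,108] [162,324] [480,960]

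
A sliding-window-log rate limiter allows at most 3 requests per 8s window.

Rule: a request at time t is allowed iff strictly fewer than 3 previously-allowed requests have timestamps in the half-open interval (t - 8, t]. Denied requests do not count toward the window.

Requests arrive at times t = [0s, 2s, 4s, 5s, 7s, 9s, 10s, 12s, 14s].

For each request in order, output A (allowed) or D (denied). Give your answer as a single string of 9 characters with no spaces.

Tracking allowed requests in the window:
  req#1 t=0s: ALLOW
  req#2 t=2s: ALLOW
  req#3 t=4s: ALLOW
  req#4 t=5s: DENY
  req#5 t=7s: DENY
  req#6 t=9s: ALLOW
  req#7 t=10s: ALLOW
  req#8 t=12s: ALLOW
  req#9 t=14s: DENY

Answer: AAADDAAAD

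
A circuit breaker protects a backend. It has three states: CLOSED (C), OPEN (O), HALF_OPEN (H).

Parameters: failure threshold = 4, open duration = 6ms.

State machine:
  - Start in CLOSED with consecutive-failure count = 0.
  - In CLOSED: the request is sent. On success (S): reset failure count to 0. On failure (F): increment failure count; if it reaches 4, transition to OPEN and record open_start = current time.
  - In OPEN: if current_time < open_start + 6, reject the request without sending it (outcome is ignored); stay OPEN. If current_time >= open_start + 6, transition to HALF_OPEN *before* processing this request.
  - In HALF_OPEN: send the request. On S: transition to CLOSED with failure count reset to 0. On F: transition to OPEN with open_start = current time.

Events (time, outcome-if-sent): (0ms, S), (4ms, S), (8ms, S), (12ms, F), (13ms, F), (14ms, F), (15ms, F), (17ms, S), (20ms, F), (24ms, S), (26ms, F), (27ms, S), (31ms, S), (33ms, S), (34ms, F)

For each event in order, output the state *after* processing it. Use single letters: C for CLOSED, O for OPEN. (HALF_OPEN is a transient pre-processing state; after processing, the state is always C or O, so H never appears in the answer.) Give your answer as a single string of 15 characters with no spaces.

State after each event:
  event#1 t=0ms outcome=S: state=CLOSED
  event#2 t=4ms outcome=S: state=CLOSED
  event#3 t=8ms outcome=S: state=CLOSED
  event#4 t=12ms outcome=F: state=CLOSED
  event#5 t=13ms outcome=F: state=CLOSED
  event#6 t=14ms outcome=F: state=CLOSED
  event#7 t=15ms outcome=F: state=OPEN
  event#8 t=17ms outcome=S: state=OPEN
  event#9 t=20ms outcome=F: state=OPEN
  event#10 t=24ms outcome=S: state=CLOSED
  event#11 t=26ms outcome=F: state=CLOSED
  event#12 t=27ms outcome=S: state=CLOSED
  event#13 t=31ms outcome=S: state=CLOSED
  event#14 t=33ms outcome=S: state=CLOSED
  event#15 t=34ms outcome=F: state=CLOSED

Answer: CCCCCCOOOCCCCCC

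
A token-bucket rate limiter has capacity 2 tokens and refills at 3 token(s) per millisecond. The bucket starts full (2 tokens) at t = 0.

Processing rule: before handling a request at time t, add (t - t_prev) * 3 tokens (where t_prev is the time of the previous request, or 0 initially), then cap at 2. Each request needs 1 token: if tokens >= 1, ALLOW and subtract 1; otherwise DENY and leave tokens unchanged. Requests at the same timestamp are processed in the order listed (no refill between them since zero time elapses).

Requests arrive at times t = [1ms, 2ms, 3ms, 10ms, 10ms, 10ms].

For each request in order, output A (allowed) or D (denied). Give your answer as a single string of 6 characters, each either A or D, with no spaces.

Simulating step by step:
  req#1 t=1ms: ALLOW
  req#2 t=2ms: ALLOW
  req#3 t=3ms: ALLOW
  req#4 t=10ms: ALLOW
  req#5 t=10ms: ALLOW
  req#6 t=10ms: DENY

Answer: AAAAAD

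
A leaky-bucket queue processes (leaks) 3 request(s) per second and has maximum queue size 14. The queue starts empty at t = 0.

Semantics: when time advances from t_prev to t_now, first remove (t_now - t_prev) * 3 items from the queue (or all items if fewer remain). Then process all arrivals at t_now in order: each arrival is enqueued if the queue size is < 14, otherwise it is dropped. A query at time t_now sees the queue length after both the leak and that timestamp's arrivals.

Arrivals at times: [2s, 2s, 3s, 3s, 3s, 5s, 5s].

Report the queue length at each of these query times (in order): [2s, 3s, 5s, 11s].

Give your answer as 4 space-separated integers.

Answer: 2 3 2 0

Derivation:
Queue lengths at query times:
  query t=2s: backlog = 2
  query t=3s: backlog = 3
  query t=5s: backlog = 2
  query t=11s: backlog = 0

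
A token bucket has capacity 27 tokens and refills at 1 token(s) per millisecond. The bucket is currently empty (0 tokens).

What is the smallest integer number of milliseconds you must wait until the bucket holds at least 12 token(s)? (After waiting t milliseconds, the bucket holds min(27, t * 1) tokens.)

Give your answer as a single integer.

Need t * 1 >= 12, so t >= 12/1.
Smallest integer t = ceil(12/1) = 12.

Answer: 12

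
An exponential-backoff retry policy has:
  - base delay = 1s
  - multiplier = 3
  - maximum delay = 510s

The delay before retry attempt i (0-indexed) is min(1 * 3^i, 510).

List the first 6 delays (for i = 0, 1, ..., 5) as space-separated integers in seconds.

Answer: 1 3 9 27 81 243

Derivation:
Computing each delay:
  i=0: min(1*3^0, 510) = 1
  i=1: min(1*3^1, 510) = 3
  i=2: min(1*3^2, 510) = 9
  i=3: min(1*3^3, 510) = 27
  i=4: min(1*3^4, 510) = 81
  i=5: min(1*3^5, 510) = 243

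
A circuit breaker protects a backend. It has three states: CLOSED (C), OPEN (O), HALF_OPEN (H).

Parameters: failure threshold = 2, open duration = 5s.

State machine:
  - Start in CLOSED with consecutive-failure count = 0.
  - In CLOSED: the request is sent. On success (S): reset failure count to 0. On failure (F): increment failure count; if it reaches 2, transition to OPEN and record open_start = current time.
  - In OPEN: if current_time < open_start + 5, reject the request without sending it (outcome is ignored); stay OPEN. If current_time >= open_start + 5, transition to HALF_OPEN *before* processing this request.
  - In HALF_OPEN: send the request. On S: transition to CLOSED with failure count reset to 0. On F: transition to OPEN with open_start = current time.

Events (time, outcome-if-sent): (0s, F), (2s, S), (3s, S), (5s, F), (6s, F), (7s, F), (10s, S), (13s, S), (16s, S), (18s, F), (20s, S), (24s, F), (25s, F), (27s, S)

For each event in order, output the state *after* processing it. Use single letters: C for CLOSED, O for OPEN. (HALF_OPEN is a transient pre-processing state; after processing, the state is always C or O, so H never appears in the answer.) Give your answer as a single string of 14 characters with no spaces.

Answer: CCCCOOOCCCCCOO

Derivation:
State after each event:
  event#1 t=0s outcome=F: state=CLOSED
  event#2 t=2s outcome=S: state=CLOSED
  event#3 t=3s outcome=S: state=CLOSED
  event#4 t=5s outcome=F: state=CLOSED
  event#5 t=6s outcome=F: state=OPEN
  event#6 t=7s outcome=F: state=OPEN
  event#7 t=10s outcome=S: state=OPEN
  event#8 t=13s outcome=S: state=CLOSED
  event#9 t=16s outcome=S: state=CLOSED
  event#10 t=18s outcome=F: state=CLOSED
  event#11 t=20s outcome=S: state=CLOSED
  event#12 t=24s outcome=F: state=CLOSED
  event#13 t=25s outcome=F: state=OPEN
  event#14 t=27s outcome=S: state=OPEN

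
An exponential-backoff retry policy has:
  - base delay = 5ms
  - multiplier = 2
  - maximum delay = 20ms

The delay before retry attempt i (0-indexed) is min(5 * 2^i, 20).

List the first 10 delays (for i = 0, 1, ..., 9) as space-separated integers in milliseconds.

Computing each delay:
  i=0: min(5*2^0, 20) = 5
  i=1: min(5*2^1, 20) = 10
  i=2: min(5*2^2, 20) = 20
  i=3: min(5*2^3, 20) = 20
  i=4: min(5*2^4, 20) = 20
  i=5: min(5*2^5, 20) = 20
  i=6: min(5*2^6, 20) = 20
  i=7: min(5*2^7, 20) = 20
  i=8: min(5*2^8, 20) = 20
  i=9: min(5*2^9, 20) = 20

Answer: 5 10 20 20 20 20 20 20 20 20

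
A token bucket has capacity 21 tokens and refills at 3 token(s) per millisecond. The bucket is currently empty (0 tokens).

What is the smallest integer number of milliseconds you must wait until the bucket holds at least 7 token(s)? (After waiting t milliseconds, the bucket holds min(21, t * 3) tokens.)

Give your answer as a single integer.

Answer: 3

Derivation:
Need t * 3 >= 7, so t >= 7/3.
Smallest integer t = ceil(7/3) = 3.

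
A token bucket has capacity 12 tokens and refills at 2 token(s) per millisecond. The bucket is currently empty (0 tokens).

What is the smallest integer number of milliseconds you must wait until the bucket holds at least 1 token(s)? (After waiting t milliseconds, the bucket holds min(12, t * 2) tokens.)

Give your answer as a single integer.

Need t * 2 >= 1, so t >= 1/2.
Smallest integer t = ceil(1/2) = 1.

Answer: 1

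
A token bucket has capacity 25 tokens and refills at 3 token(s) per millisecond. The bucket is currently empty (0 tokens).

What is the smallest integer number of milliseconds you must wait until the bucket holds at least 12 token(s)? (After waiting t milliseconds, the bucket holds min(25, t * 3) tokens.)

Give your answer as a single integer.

Answer: 4

Derivation:
Need t * 3 >= 12, so t >= 12/3.
Smallest integer t = ceil(12/3) = 4.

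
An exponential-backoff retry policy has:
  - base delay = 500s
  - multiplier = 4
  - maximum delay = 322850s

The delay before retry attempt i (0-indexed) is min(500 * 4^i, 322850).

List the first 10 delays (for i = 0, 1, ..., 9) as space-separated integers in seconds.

Computing each delay:
  i=0: min(500*4^0, 322850) = 500
  i=1: min(500*4^1, 322850) = 2000
  i=2: min(500*4^2, 322850) = 8000
  i=3: min(500*4^3, 322850) = 32000
  i=4: min(500*4^4, 322850) = 128000
  i=5: min(500*4^5, 322850) = 322850
  i=6: min(500*4^6, 322850) = 322850
  i=7: min(500*4^7, 322850) = 322850
  i=8: min(500*4^8, 322850) = 322850
  i=9: min(500*4^9, 322850) = 322850

Answer: 500 2000 8000 32000 128000 322850 322850 322850 322850 322850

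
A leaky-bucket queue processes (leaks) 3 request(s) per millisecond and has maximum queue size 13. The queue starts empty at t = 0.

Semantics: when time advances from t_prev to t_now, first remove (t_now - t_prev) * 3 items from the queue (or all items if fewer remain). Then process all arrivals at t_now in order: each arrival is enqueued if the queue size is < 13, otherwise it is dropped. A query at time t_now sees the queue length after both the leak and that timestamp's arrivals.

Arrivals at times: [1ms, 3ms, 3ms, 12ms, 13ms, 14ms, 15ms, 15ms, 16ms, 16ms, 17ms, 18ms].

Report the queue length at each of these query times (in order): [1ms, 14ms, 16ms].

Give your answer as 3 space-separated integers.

Queue lengths at query times:
  query t=1ms: backlog = 1
  query t=14ms: backlog = 1
  query t=16ms: backlog = 2

Answer: 1 1 2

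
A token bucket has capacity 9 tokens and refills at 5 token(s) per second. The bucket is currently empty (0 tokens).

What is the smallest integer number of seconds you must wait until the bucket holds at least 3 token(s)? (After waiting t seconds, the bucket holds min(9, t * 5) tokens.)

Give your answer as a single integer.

Need t * 5 >= 3, so t >= 3/5.
Smallest integer t = ceil(3/5) = 1.

Answer: 1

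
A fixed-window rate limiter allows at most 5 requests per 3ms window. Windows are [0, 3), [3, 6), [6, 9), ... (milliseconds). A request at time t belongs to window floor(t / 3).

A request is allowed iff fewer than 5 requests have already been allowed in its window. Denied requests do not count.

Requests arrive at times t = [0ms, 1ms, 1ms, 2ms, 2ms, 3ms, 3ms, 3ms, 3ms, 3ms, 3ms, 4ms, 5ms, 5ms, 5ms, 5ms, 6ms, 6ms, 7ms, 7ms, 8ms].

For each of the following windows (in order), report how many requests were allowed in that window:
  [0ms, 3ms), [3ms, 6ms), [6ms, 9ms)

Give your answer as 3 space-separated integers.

Answer: 5 5 5

Derivation:
Processing requests:
  req#1 t=0ms (window 0): ALLOW
  req#2 t=1ms (window 0): ALLOW
  req#3 t=1ms (window 0): ALLOW
  req#4 t=2ms (window 0): ALLOW
  req#5 t=2ms (window 0): ALLOW
  req#6 t=3ms (window 1): ALLOW
  req#7 t=3ms (window 1): ALLOW
  req#8 t=3ms (window 1): ALLOW
  req#9 t=3ms (window 1): ALLOW
  req#10 t=3ms (window 1): ALLOW
  req#11 t=3ms (window 1): DENY
  req#12 t=4ms (window 1): DENY
  req#13 t=5ms (window 1): DENY
  req#14 t=5ms (window 1): DENY
  req#15 t=5ms (window 1): DENY
  req#16 t=5ms (window 1): DENY
  req#17 t=6ms (window 2): ALLOW
  req#18 t=6ms (window 2): ALLOW
  req#19 t=7ms (window 2): ALLOW
  req#20 t=7ms (window 2): ALLOW
  req#21 t=8ms (window 2): ALLOW

Allowed counts by window: 5 5 5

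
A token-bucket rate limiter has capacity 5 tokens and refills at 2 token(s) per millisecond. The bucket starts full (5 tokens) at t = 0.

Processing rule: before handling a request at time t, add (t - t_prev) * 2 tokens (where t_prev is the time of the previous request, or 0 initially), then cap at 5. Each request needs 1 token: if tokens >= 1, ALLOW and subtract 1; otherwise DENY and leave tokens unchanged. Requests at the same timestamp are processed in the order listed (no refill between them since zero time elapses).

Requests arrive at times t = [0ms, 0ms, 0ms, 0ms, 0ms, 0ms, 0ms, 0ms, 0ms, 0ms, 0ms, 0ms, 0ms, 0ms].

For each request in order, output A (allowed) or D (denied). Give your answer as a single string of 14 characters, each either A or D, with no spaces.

Simulating step by step:
  req#1 t=0ms: ALLOW
  req#2 t=0ms: ALLOW
  req#3 t=0ms: ALLOW
  req#4 t=0ms: ALLOW
  req#5 t=0ms: ALLOW
  req#6 t=0ms: DENY
  req#7 t=0ms: DENY
  req#8 t=0ms: DENY
  req#9 t=0ms: DENY
  req#10 t=0ms: DENY
  req#11 t=0ms: DENY
  req#12 t=0ms: DENY
  req#13 t=0ms: DENY
  req#14 t=0ms: DENY

Answer: AAAAADDDDDDDDD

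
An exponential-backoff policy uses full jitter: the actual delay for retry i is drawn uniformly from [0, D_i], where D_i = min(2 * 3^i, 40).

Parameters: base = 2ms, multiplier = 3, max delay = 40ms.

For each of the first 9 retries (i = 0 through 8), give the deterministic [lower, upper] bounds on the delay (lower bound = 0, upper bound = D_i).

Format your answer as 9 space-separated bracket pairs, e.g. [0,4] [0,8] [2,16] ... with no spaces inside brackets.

Answer: [0,2] [0,6] [0,18] [0,40] [0,40] [0,40] [0,40] [0,40] [0,40]

Derivation:
Computing bounds per retry:
  i=0: D_i=min(2*3^0,40)=2, bounds=[0,2]
  i=1: D_i=min(2*3^1,40)=6, bounds=[0,6]
  i=2: D_i=min(2*3^2,40)=18, bounds=[0,18]
  i=3: D_i=min(2*3^3,40)=40, bounds=[0,40]
  i=4: D_i=min(2*3^4,40)=40, bounds=[0,40]
  i=5: D_i=min(2*3^5,40)=40, bounds=[0,40]
  i=6: D_i=min(2*3^6,40)=40, bounds=[0,40]
  i=7: D_i=min(2*3^7,40)=40, bounds=[0,40]
  i=8: D_i=min(2*3^8,40)=40, bounds=[0,40]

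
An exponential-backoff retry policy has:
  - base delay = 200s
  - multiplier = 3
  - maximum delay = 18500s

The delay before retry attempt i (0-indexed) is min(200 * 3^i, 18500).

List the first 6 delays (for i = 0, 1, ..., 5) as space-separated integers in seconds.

Computing each delay:
  i=0: min(200*3^0, 18500) = 200
  i=1: min(200*3^1, 18500) = 600
  i=2: min(200*3^2, 18500) = 1800
  i=3: min(200*3^3, 18500) = 5400
  i=4: min(200*3^4, 18500) = 16200
  i=5: min(200*3^5, 18500) = 18500

Answer: 200 600 1800 5400 16200 18500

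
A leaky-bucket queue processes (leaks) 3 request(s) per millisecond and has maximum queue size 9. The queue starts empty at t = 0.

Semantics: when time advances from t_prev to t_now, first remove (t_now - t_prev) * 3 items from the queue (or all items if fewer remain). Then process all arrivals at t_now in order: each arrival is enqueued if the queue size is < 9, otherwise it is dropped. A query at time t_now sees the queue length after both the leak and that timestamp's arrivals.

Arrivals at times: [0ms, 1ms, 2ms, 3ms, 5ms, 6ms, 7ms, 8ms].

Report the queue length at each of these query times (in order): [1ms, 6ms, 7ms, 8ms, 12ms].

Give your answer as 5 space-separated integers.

Queue lengths at query times:
  query t=1ms: backlog = 1
  query t=6ms: backlog = 1
  query t=7ms: backlog = 1
  query t=8ms: backlog = 1
  query t=12ms: backlog = 0

Answer: 1 1 1 1 0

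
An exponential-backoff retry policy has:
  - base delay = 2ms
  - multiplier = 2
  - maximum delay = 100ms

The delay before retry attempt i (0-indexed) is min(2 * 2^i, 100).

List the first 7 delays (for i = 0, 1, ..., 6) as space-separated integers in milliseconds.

Answer: 2 4 8 16 32 64 100

Derivation:
Computing each delay:
  i=0: min(2*2^0, 100) = 2
  i=1: min(2*2^1, 100) = 4
  i=2: min(2*2^2, 100) = 8
  i=3: min(2*2^3, 100) = 16
  i=4: min(2*2^4, 100) = 32
  i=5: min(2*2^5, 100) = 64
  i=6: min(2*2^6, 100) = 100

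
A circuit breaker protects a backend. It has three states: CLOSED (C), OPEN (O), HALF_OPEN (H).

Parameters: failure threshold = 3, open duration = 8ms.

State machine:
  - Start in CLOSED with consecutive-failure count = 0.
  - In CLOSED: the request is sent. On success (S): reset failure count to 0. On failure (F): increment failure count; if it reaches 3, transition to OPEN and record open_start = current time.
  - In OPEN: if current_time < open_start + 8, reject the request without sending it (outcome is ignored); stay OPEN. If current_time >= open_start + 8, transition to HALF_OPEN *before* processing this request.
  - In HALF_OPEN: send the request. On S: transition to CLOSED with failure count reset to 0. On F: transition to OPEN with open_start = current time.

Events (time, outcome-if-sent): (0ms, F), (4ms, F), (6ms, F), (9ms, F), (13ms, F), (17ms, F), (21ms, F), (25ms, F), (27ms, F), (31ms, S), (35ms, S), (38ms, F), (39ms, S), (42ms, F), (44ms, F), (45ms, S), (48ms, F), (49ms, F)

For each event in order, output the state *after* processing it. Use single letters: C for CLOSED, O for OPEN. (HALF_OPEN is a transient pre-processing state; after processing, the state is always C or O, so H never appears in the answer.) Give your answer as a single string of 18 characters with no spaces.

Answer: CCOOOOOOOOCCCCCCCC

Derivation:
State after each event:
  event#1 t=0ms outcome=F: state=CLOSED
  event#2 t=4ms outcome=F: state=CLOSED
  event#3 t=6ms outcome=F: state=OPEN
  event#4 t=9ms outcome=F: state=OPEN
  event#5 t=13ms outcome=F: state=OPEN
  event#6 t=17ms outcome=F: state=OPEN
  event#7 t=21ms outcome=F: state=OPEN
  event#8 t=25ms outcome=F: state=OPEN
  event#9 t=27ms outcome=F: state=OPEN
  event#10 t=31ms outcome=S: state=OPEN
  event#11 t=35ms outcome=S: state=CLOSED
  event#12 t=38ms outcome=F: state=CLOSED
  event#13 t=39ms outcome=S: state=CLOSED
  event#14 t=42ms outcome=F: state=CLOSED
  event#15 t=44ms outcome=F: state=CLOSED
  event#16 t=45ms outcome=S: state=CLOSED
  event#17 t=48ms outcome=F: state=CLOSED
  event#18 t=49ms outcome=F: state=CLOSED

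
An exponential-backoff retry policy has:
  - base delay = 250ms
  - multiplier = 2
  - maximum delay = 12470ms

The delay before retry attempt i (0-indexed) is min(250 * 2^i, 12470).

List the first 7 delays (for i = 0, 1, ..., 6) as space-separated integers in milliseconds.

Answer: 250 500 1000 2000 4000 8000 12470

Derivation:
Computing each delay:
  i=0: min(250*2^0, 12470) = 250
  i=1: min(250*2^1, 12470) = 500
  i=2: min(250*2^2, 12470) = 1000
  i=3: min(250*2^3, 12470) = 2000
  i=4: min(250*2^4, 12470) = 4000
  i=5: min(250*2^5, 12470) = 8000
  i=6: min(250*2^6, 12470) = 12470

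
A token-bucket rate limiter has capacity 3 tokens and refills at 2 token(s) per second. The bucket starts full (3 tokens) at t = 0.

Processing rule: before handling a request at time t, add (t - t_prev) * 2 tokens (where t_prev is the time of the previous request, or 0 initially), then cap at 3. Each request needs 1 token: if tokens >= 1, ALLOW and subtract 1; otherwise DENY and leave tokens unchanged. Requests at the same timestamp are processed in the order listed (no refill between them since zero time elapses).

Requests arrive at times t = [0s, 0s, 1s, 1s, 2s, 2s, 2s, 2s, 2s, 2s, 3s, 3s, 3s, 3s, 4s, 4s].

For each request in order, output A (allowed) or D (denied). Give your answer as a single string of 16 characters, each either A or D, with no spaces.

Simulating step by step:
  req#1 t=0s: ALLOW
  req#2 t=0s: ALLOW
  req#3 t=1s: ALLOW
  req#4 t=1s: ALLOW
  req#5 t=2s: ALLOW
  req#6 t=2s: ALLOW
  req#7 t=2s: ALLOW
  req#8 t=2s: DENY
  req#9 t=2s: DENY
  req#10 t=2s: DENY
  req#11 t=3s: ALLOW
  req#12 t=3s: ALLOW
  req#13 t=3s: DENY
  req#14 t=3s: DENY
  req#15 t=4s: ALLOW
  req#16 t=4s: ALLOW

Answer: AAAAAAADDDAADDAA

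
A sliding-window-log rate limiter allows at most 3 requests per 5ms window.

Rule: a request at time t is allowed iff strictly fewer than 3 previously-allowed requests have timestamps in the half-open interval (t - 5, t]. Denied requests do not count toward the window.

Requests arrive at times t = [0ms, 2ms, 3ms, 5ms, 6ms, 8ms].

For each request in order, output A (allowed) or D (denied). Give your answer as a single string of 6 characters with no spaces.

Answer: AAAADA

Derivation:
Tracking allowed requests in the window:
  req#1 t=0ms: ALLOW
  req#2 t=2ms: ALLOW
  req#3 t=3ms: ALLOW
  req#4 t=5ms: ALLOW
  req#5 t=6ms: DENY
  req#6 t=8ms: ALLOW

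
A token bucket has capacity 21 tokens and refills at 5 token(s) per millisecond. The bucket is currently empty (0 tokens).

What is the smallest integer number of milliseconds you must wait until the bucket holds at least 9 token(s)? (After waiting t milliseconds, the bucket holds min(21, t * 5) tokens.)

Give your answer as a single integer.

Answer: 2

Derivation:
Need t * 5 >= 9, so t >= 9/5.
Smallest integer t = ceil(9/5) = 2.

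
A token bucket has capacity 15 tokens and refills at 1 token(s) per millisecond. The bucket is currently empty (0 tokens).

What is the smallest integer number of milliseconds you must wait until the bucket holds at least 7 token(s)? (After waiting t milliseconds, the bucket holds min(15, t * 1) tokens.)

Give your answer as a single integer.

Need t * 1 >= 7, so t >= 7/1.
Smallest integer t = ceil(7/1) = 7.

Answer: 7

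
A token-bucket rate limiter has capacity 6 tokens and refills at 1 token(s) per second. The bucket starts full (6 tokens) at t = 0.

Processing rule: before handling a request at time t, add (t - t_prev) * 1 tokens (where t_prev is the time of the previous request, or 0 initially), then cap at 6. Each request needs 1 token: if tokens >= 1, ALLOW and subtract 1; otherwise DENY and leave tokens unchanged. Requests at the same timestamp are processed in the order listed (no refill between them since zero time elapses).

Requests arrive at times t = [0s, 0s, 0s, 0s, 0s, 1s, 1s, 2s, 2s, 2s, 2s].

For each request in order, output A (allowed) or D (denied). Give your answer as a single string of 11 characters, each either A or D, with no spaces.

Simulating step by step:
  req#1 t=0s: ALLOW
  req#2 t=0s: ALLOW
  req#3 t=0s: ALLOW
  req#4 t=0s: ALLOW
  req#5 t=0s: ALLOW
  req#6 t=1s: ALLOW
  req#7 t=1s: ALLOW
  req#8 t=2s: ALLOW
  req#9 t=2s: DENY
  req#10 t=2s: DENY
  req#11 t=2s: DENY

Answer: AAAAAAAADDD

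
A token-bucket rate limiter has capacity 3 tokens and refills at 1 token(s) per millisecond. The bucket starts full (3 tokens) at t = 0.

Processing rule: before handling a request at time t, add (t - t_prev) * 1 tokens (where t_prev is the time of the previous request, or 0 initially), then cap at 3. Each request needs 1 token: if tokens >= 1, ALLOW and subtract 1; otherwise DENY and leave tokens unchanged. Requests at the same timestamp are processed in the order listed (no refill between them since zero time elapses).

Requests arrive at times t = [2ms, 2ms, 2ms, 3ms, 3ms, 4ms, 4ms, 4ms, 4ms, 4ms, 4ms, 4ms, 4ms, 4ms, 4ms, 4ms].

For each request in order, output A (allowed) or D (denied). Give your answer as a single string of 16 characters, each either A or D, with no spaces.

Simulating step by step:
  req#1 t=2ms: ALLOW
  req#2 t=2ms: ALLOW
  req#3 t=2ms: ALLOW
  req#4 t=3ms: ALLOW
  req#5 t=3ms: DENY
  req#6 t=4ms: ALLOW
  req#7 t=4ms: DENY
  req#8 t=4ms: DENY
  req#9 t=4ms: DENY
  req#10 t=4ms: DENY
  req#11 t=4ms: DENY
  req#12 t=4ms: DENY
  req#13 t=4ms: DENY
  req#14 t=4ms: DENY
  req#15 t=4ms: DENY
  req#16 t=4ms: DENY

Answer: AAAADADDDDDDDDDD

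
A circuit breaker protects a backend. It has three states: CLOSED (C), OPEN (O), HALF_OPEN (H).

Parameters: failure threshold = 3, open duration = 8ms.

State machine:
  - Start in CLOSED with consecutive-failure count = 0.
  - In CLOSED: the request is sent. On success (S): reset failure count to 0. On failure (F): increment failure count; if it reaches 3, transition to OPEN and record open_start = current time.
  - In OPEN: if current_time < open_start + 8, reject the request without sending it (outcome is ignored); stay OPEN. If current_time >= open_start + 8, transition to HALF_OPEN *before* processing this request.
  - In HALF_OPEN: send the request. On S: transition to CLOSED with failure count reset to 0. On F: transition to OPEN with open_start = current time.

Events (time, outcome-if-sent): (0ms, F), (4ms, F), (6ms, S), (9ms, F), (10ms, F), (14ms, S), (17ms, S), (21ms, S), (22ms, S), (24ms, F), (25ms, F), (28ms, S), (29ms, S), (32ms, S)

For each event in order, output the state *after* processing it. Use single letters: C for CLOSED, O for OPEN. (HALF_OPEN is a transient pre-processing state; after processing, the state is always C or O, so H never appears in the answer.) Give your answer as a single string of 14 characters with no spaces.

Answer: CCCCCCCCCCCCCC

Derivation:
State after each event:
  event#1 t=0ms outcome=F: state=CLOSED
  event#2 t=4ms outcome=F: state=CLOSED
  event#3 t=6ms outcome=S: state=CLOSED
  event#4 t=9ms outcome=F: state=CLOSED
  event#5 t=10ms outcome=F: state=CLOSED
  event#6 t=14ms outcome=S: state=CLOSED
  event#7 t=17ms outcome=S: state=CLOSED
  event#8 t=21ms outcome=S: state=CLOSED
  event#9 t=22ms outcome=S: state=CLOSED
  event#10 t=24ms outcome=F: state=CLOSED
  event#11 t=25ms outcome=F: state=CLOSED
  event#12 t=28ms outcome=S: state=CLOSED
  event#13 t=29ms outcome=S: state=CLOSED
  event#14 t=32ms outcome=S: state=CLOSED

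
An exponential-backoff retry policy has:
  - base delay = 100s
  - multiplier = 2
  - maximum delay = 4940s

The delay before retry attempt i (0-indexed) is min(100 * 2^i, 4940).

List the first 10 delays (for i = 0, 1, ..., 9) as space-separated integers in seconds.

Answer: 100 200 400 800 1600 3200 4940 4940 4940 4940

Derivation:
Computing each delay:
  i=0: min(100*2^0, 4940) = 100
  i=1: min(100*2^1, 4940) = 200
  i=2: min(100*2^2, 4940) = 400
  i=3: min(100*2^3, 4940) = 800
  i=4: min(100*2^4, 4940) = 1600
  i=5: min(100*2^5, 4940) = 3200
  i=6: min(100*2^6, 4940) = 4940
  i=7: min(100*2^7, 4940) = 4940
  i=8: min(100*2^8, 4940) = 4940
  i=9: min(100*2^9, 4940) = 4940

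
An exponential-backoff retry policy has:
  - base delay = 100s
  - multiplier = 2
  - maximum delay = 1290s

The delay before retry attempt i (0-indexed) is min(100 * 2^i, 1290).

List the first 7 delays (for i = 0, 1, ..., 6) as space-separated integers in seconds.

Computing each delay:
  i=0: min(100*2^0, 1290) = 100
  i=1: min(100*2^1, 1290) = 200
  i=2: min(100*2^2, 1290) = 400
  i=3: min(100*2^3, 1290) = 800
  i=4: min(100*2^4, 1290) = 1290
  i=5: min(100*2^5, 1290) = 1290
  i=6: min(100*2^6, 1290) = 1290

Answer: 100 200 400 800 1290 1290 1290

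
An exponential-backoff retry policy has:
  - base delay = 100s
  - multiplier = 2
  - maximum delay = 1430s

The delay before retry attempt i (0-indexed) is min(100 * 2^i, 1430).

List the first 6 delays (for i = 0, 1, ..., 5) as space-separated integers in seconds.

Computing each delay:
  i=0: min(100*2^0, 1430) = 100
  i=1: min(100*2^1, 1430) = 200
  i=2: min(100*2^2, 1430) = 400
  i=3: min(100*2^3, 1430) = 800
  i=4: min(100*2^4, 1430) = 1430
  i=5: min(100*2^5, 1430) = 1430

Answer: 100 200 400 800 1430 1430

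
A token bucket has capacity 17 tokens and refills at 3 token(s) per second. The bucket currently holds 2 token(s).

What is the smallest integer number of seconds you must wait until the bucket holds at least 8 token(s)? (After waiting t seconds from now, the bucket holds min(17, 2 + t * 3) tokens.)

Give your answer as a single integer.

Answer: 2

Derivation:
Need 2 + t * 3 >= 8, so t >= 6/3.
Smallest integer t = ceil(6/3) = 2.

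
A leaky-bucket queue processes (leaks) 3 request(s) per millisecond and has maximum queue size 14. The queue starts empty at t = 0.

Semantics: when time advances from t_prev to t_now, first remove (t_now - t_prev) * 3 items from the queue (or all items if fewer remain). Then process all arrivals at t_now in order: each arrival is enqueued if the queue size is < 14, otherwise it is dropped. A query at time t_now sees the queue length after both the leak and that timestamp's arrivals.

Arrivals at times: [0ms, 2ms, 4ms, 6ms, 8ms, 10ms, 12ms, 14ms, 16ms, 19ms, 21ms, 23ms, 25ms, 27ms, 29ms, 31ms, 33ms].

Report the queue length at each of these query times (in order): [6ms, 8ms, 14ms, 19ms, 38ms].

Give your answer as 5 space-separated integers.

Queue lengths at query times:
  query t=6ms: backlog = 1
  query t=8ms: backlog = 1
  query t=14ms: backlog = 1
  query t=19ms: backlog = 1
  query t=38ms: backlog = 0

Answer: 1 1 1 1 0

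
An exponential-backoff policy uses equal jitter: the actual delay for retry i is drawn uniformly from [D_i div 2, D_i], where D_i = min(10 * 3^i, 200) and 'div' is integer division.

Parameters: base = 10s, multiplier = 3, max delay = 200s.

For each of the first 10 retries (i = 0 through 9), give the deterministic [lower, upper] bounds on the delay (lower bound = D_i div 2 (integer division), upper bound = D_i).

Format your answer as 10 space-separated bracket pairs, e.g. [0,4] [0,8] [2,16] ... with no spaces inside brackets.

Computing bounds per retry:
  i=0: D_i=min(10*3^0,200)=10, bounds=[5,10]
  i=1: D_i=min(10*3^1,200)=30, bounds=[15,30]
  i=2: D_i=min(10*3^2,200)=90, bounds=[45,90]
  i=3: D_i=min(10*3^3,200)=200, bounds=[100,200]
  i=4: D_i=min(10*3^4,200)=200, bounds=[100,200]
  i=5: D_i=min(10*3^5,200)=200, bounds=[100,200]
  i=6: D_i=min(10*3^6,200)=200, bounds=[100,200]
  i=7: D_i=min(10*3^7,200)=200, bounds=[100,200]
  i=8: D_i=min(10*3^8,200)=200, bounds=[100,200]
  i=9: D_i=min(10*3^9,200)=200, bounds=[100,200]

Answer: [5,10] [15,30] [45,90] [100,200] [100,200] [100,200] [100,200] [100,200] [100,200] [100,200]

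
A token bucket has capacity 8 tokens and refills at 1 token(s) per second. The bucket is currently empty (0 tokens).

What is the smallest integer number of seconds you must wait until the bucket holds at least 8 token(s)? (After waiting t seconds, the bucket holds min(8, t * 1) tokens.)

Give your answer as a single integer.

Answer: 8

Derivation:
Need t * 1 >= 8, so t >= 8/1.
Smallest integer t = ceil(8/1) = 8.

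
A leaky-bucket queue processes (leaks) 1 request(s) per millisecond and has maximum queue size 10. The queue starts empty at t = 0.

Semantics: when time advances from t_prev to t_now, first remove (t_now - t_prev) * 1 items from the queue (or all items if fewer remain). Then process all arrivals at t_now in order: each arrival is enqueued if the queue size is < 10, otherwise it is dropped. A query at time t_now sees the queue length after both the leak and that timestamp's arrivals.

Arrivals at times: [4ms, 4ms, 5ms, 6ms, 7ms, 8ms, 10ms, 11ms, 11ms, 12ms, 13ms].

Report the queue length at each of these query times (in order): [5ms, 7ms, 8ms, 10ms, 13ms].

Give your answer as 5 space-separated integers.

Answer: 2 2 2 1 2

Derivation:
Queue lengths at query times:
  query t=5ms: backlog = 2
  query t=7ms: backlog = 2
  query t=8ms: backlog = 2
  query t=10ms: backlog = 1
  query t=13ms: backlog = 2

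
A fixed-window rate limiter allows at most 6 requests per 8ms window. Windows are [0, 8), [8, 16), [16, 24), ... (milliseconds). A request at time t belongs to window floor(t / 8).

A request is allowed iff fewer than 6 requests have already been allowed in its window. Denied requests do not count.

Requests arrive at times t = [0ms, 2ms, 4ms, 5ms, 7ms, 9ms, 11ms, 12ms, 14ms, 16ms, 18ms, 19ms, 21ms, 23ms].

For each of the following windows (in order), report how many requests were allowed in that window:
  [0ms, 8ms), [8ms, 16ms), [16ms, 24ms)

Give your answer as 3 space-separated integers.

Answer: 5 4 5

Derivation:
Processing requests:
  req#1 t=0ms (window 0): ALLOW
  req#2 t=2ms (window 0): ALLOW
  req#3 t=4ms (window 0): ALLOW
  req#4 t=5ms (window 0): ALLOW
  req#5 t=7ms (window 0): ALLOW
  req#6 t=9ms (window 1): ALLOW
  req#7 t=11ms (window 1): ALLOW
  req#8 t=12ms (window 1): ALLOW
  req#9 t=14ms (window 1): ALLOW
  req#10 t=16ms (window 2): ALLOW
  req#11 t=18ms (window 2): ALLOW
  req#12 t=19ms (window 2): ALLOW
  req#13 t=21ms (window 2): ALLOW
  req#14 t=23ms (window 2): ALLOW

Allowed counts by window: 5 4 5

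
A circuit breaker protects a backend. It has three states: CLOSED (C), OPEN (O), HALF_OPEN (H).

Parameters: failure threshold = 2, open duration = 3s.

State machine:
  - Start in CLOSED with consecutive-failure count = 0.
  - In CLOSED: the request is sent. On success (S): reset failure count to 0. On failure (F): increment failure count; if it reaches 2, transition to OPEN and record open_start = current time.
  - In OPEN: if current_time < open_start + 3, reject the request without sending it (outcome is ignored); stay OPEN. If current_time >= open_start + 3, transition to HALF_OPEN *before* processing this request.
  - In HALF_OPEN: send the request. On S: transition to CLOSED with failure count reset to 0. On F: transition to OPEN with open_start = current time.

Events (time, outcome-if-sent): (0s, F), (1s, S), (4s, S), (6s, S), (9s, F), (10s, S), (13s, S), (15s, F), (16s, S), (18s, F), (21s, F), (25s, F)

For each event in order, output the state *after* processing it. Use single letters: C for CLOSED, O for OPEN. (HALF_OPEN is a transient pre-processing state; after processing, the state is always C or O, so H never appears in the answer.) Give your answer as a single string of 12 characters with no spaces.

Answer: CCCCCCCCCCOO

Derivation:
State after each event:
  event#1 t=0s outcome=F: state=CLOSED
  event#2 t=1s outcome=S: state=CLOSED
  event#3 t=4s outcome=S: state=CLOSED
  event#4 t=6s outcome=S: state=CLOSED
  event#5 t=9s outcome=F: state=CLOSED
  event#6 t=10s outcome=S: state=CLOSED
  event#7 t=13s outcome=S: state=CLOSED
  event#8 t=15s outcome=F: state=CLOSED
  event#9 t=16s outcome=S: state=CLOSED
  event#10 t=18s outcome=F: state=CLOSED
  event#11 t=21s outcome=F: state=OPEN
  event#12 t=25s outcome=F: state=OPEN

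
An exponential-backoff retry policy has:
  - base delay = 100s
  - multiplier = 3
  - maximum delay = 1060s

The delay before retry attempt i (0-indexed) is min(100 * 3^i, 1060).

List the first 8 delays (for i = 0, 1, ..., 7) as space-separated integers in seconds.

Answer: 100 300 900 1060 1060 1060 1060 1060

Derivation:
Computing each delay:
  i=0: min(100*3^0, 1060) = 100
  i=1: min(100*3^1, 1060) = 300
  i=2: min(100*3^2, 1060) = 900
  i=3: min(100*3^3, 1060) = 1060
  i=4: min(100*3^4, 1060) = 1060
  i=5: min(100*3^5, 1060) = 1060
  i=6: min(100*3^6, 1060) = 1060
  i=7: min(100*3^7, 1060) = 1060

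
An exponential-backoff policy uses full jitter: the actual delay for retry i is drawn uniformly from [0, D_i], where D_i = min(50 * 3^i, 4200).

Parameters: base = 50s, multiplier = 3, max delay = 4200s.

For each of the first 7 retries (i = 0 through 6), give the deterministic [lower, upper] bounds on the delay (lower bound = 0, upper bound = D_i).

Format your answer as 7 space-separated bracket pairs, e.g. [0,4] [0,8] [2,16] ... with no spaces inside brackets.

Answer: [0,50] [0,150] [0,450] [0,1350] [0,4050] [0,4200] [0,4200]

Derivation:
Computing bounds per retry:
  i=0: D_i=min(50*3^0,4200)=50, bounds=[0,50]
  i=1: D_i=min(50*3^1,4200)=150, bounds=[0,150]
  i=2: D_i=min(50*3^2,4200)=450, bounds=[0,450]
  i=3: D_i=min(50*3^3,4200)=1350, bounds=[0,1350]
  i=4: D_i=min(50*3^4,4200)=4050, bounds=[0,4050]
  i=5: D_i=min(50*3^5,4200)=4200, bounds=[0,4200]
  i=6: D_i=min(50*3^6,4200)=4200, bounds=[0,4200]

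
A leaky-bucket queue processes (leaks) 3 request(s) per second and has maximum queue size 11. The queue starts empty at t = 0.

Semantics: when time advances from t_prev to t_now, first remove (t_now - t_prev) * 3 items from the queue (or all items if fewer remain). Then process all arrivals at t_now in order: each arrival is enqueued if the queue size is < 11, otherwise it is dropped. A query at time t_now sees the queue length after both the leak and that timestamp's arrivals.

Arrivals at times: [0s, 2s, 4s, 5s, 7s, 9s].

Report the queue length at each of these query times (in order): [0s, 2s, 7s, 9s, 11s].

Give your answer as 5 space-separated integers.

Answer: 1 1 1 1 0

Derivation:
Queue lengths at query times:
  query t=0s: backlog = 1
  query t=2s: backlog = 1
  query t=7s: backlog = 1
  query t=9s: backlog = 1
  query t=11s: backlog = 0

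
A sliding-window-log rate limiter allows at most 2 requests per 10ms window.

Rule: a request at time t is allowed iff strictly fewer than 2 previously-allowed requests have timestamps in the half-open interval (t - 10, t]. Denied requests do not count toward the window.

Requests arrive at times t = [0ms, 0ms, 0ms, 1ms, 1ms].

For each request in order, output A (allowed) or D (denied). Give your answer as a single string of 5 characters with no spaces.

Tracking allowed requests in the window:
  req#1 t=0ms: ALLOW
  req#2 t=0ms: ALLOW
  req#3 t=0ms: DENY
  req#4 t=1ms: DENY
  req#5 t=1ms: DENY

Answer: AADDD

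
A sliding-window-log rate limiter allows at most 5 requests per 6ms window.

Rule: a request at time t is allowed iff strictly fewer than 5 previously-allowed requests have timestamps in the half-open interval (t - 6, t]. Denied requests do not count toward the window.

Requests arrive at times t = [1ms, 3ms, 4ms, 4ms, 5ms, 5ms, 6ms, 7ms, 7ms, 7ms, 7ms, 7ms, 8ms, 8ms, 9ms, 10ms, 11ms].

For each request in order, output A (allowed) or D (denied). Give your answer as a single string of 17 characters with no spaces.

Answer: AAAAADDADDDDDDAAA

Derivation:
Tracking allowed requests in the window:
  req#1 t=1ms: ALLOW
  req#2 t=3ms: ALLOW
  req#3 t=4ms: ALLOW
  req#4 t=4ms: ALLOW
  req#5 t=5ms: ALLOW
  req#6 t=5ms: DENY
  req#7 t=6ms: DENY
  req#8 t=7ms: ALLOW
  req#9 t=7ms: DENY
  req#10 t=7ms: DENY
  req#11 t=7ms: DENY
  req#12 t=7ms: DENY
  req#13 t=8ms: DENY
  req#14 t=8ms: DENY
  req#15 t=9ms: ALLOW
  req#16 t=10ms: ALLOW
  req#17 t=11ms: ALLOW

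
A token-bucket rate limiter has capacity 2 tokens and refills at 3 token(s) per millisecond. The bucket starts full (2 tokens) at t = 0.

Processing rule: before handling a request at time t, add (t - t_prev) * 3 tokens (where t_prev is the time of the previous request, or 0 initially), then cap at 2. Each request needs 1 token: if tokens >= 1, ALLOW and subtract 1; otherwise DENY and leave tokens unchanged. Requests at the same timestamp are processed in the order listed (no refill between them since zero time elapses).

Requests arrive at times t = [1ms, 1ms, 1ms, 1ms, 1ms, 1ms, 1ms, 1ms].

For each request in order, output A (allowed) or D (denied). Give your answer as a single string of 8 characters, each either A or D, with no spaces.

Simulating step by step:
  req#1 t=1ms: ALLOW
  req#2 t=1ms: ALLOW
  req#3 t=1ms: DENY
  req#4 t=1ms: DENY
  req#5 t=1ms: DENY
  req#6 t=1ms: DENY
  req#7 t=1ms: DENY
  req#8 t=1ms: DENY

Answer: AADDDDDD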